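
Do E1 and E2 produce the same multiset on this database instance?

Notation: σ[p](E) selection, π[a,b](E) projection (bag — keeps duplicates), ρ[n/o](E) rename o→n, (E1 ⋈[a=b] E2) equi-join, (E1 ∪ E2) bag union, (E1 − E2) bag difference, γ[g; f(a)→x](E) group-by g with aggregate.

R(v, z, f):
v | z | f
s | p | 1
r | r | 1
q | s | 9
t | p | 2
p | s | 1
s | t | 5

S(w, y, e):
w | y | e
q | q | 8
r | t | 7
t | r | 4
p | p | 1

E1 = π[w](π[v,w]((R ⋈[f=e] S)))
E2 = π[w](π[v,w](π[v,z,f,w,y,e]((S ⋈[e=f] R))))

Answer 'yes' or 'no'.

E1 subexpression sizes:
  R → 6
  S → 4
  (R ⋈[f=e] S) → 3
  π[v,w]((R ⋈[f=e] S)) → 3
  π[w](π[v,w]((R ⋈[f=e] S))) → 3
E2 subexpression sizes:
  S → 4
  R → 6
  (S ⋈[e=f] R) → 3
  π[v,z,f,w,y,e]((S ⋈[e=f] R)) → 3
  π[v,w](π[v,z,f,w,y,e]((S ⋈[e=f] R))) → 3
  π[w](π[v,w](π[v,z,f,w,y,e]((S ⋈[e=f] R)))) → 3

E1 and E2 produce the same multiset:
w
p
p
p

yes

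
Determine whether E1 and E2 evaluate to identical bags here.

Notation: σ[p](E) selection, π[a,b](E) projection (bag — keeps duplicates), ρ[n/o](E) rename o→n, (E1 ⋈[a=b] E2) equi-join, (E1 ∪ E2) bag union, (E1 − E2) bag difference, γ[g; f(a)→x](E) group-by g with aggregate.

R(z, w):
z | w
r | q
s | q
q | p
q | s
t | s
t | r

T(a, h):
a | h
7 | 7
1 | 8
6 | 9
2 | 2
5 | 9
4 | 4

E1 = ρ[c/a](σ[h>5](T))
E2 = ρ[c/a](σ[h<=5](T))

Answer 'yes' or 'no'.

E1 stepwise |·|:
  T → 6
  σ[h>5](T) → 4
  ρ[c/a](σ[h>5](T)) → 4
E2 stepwise |·|:
  T → 6
  σ[h<=5](T) → 2
  ρ[c/a](σ[h<=5](T)) → 2

E1 result:
c | h
1 | 8
5 | 9
6 | 9
7 | 7
E2 result:
c | h
2 | 2
4 | 4
Witness: (4, 4) appears 0× in E1 but 1× in E2.

no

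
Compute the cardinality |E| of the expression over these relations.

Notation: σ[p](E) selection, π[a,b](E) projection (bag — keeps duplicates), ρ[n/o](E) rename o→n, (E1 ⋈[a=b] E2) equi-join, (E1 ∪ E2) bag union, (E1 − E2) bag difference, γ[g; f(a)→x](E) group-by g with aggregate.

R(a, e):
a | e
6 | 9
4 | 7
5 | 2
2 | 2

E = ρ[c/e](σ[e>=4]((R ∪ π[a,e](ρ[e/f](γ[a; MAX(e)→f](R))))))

Row counts bottom-up:
  R → 4
  R → 4
  γ[a; MAX(e)→f](R) → 4
  ρ[e/f](γ[a; MAX(e)→f](R)) → 4
  π[a,e](ρ[e/f](γ[a; MAX(e)→f](R))) → 4
  (R ∪ π[a,e](ρ[e/f](γ[a; MAX(e)→f](R)))) → 8
  σ[e>=4]((R ∪ π[a,e](ρ[e/f](γ[a; MAX(e)→f](R))))) → 4
  ρ[c/e](σ[e>=4]((R ∪ π[a,e](ρ[e/f](γ[a; MAX(e)→f](R)))))) → 4

|E| = 4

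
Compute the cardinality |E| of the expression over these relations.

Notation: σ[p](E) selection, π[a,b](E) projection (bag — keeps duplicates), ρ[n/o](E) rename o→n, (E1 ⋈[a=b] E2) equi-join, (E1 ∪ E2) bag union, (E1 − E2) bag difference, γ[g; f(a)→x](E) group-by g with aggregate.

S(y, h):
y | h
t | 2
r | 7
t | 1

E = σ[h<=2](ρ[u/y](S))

Row counts bottom-up:
  S → 3
  ρ[u/y](S) → 3
  σ[h<=2](ρ[u/y](S)) → 2

|E| = 2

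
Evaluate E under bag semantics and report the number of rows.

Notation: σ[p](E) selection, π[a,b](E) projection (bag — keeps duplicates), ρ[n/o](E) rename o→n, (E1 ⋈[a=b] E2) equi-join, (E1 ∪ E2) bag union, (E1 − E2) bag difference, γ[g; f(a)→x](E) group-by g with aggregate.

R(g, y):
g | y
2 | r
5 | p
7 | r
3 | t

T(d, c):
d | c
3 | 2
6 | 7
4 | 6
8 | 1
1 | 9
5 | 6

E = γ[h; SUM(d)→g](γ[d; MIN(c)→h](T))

Stepwise |·|:
  T → 6
  γ[d; MIN(c)→h](T) → 6
  γ[h; SUM(d)→g](γ[d; MIN(c)→h](T)) → 5

|E| = 5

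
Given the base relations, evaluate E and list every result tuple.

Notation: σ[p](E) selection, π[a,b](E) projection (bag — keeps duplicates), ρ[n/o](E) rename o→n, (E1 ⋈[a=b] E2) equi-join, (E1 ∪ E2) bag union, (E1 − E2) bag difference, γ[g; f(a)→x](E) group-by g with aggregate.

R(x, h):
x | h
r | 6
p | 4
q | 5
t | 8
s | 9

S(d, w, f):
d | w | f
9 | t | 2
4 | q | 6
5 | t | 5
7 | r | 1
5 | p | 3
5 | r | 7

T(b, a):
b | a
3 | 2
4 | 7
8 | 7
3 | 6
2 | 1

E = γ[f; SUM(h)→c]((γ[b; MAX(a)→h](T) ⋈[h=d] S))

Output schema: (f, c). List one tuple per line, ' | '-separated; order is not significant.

Stepwise |·|:
  T → 5
  γ[b; MAX(a)→h](T) → 4
  S → 6
  (γ[b; MAX(a)→h](T) ⋈[h=d] S) → 2
  γ[f; SUM(h)→c]((γ[b; MAX(a)→h](T) ⋈[h=d] S)) → 1

== RESULT ==
f | c
1 | 14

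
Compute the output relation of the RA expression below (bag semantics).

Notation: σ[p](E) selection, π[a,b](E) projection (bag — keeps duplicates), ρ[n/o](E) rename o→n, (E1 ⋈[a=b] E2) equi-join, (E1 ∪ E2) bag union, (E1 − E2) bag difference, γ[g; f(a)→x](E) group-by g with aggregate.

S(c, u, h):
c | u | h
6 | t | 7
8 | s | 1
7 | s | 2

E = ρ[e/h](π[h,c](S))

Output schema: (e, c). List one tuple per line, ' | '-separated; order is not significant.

Per-node cardinality:
  S → 3
  π[h,c](S) → 3
  ρ[e/h](π[h,c](S)) → 3

== RESULT ==
e | c
1 | 8
2 | 7
7 | 6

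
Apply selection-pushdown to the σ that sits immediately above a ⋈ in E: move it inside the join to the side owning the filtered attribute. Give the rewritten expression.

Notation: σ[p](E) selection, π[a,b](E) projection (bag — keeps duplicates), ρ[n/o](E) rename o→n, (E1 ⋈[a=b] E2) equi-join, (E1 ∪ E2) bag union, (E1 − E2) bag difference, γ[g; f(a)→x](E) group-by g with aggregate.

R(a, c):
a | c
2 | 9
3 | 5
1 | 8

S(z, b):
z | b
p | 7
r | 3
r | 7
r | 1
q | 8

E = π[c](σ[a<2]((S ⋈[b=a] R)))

σ filters on a, owned by the right side.
E' = π[c]((S ⋈[b=a] σ[a<2](R)))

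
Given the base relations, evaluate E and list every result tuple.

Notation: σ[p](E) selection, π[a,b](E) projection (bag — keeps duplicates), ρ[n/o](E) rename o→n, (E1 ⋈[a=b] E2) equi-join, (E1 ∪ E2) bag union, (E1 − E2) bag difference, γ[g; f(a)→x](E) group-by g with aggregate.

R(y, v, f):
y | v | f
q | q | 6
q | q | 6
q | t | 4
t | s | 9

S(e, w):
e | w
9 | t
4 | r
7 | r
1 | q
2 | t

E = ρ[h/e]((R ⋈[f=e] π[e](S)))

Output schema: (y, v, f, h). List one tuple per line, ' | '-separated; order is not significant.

Row counts bottom-up:
  R → 4
  S → 5
  π[e](S) → 5
  (R ⋈[f=e] π[e](S)) → 2
  ρ[h/e]((R ⋈[f=e] π[e](S))) → 2

== RESULT ==
y | v | f | h
q | t | 4 | 4
t | s | 9 | 9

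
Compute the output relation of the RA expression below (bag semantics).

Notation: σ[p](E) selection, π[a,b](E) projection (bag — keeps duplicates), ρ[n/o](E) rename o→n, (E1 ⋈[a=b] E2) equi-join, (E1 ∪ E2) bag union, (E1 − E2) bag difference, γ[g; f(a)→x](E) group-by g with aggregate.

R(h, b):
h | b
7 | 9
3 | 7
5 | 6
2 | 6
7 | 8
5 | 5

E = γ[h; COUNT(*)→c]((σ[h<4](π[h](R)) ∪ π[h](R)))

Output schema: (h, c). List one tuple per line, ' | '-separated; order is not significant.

Per-node cardinality:
  R → 6
  π[h](R) → 6
  σ[h<4](π[h](R)) → 2
  R → 6
  π[h](R) → 6
  (σ[h<4](π[h](R)) ∪ π[h](R)) → 8
  γ[h; COUNT(*)→c]((σ[h<4](π[h](R)) ∪ π[h](R))) → 4

== RESULT ==
h | c
2 | 2
3 | 2
5 | 2
7 | 2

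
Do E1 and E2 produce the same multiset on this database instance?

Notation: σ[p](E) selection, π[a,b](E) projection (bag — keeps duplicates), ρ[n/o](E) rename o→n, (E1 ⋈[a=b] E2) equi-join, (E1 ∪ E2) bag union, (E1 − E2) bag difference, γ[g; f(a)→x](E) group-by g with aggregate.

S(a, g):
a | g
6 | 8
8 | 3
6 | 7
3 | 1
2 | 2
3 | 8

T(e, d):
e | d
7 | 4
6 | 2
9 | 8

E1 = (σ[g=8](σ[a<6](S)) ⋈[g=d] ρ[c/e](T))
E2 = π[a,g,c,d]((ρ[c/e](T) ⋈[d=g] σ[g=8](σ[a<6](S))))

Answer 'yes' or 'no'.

E1 row counts bottom-up:
  S → 6
  σ[a<6](S) → 3
  σ[g=8](σ[a<6](S)) → 1
  T → 3
  ρ[c/e](T) → 3
  (σ[g=8](σ[a<6](S)) ⋈[g=d] ρ[c/e](T)) → 1
E2 row counts bottom-up:
  T → 3
  ρ[c/e](T) → 3
  S → 6
  σ[a<6](S) → 3
  σ[g=8](σ[a<6](S)) → 1
  (ρ[c/e](T) ⋈[d=g] σ[g=8](σ[a<6](S))) → 1
  π[a,g,c,d]((ρ[c/e](T) ⋈[d=g] σ[g=8](σ[a<6](S)))) → 1

E1 and E2 produce the same multiset:
a | g | c | d
3 | 8 | 9 | 8

yes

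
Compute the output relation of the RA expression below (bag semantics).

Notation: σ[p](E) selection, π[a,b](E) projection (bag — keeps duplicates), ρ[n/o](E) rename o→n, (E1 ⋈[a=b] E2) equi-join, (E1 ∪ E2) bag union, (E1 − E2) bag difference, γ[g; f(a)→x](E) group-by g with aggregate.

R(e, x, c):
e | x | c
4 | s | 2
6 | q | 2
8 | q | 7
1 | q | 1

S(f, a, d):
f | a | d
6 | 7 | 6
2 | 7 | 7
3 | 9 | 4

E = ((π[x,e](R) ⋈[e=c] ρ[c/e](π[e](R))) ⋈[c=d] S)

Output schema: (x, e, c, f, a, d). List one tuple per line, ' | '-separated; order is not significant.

Stepwise |·|:
  R → 4
  π[x,e](R) → 4
  R → 4
  π[e](R) → 4
  ρ[c/e](π[e](R)) → 4
  (π[x,e](R) ⋈[e=c] ρ[c/e](π[e](R))) → 4
  S → 3
  ((π[x,e](R) ⋈[e=c] ρ[c/e](π[e](R))) ⋈[c=d] S) → 2

== RESULT ==
x | e | c | f | a | d
q | 6 | 6 | 6 | 7 | 6
s | 4 | 4 | 3 | 9 | 4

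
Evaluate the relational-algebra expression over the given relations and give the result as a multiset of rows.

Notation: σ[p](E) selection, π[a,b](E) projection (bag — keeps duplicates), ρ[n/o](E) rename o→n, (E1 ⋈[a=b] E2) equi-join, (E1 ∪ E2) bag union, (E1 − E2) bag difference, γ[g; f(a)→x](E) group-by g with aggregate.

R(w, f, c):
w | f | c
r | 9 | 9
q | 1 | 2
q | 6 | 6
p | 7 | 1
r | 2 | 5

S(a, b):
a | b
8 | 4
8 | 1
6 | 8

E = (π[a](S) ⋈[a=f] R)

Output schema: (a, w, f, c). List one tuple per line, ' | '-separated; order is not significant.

Subexpression sizes:
  S → 3
  π[a](S) → 3
  R → 5
  (π[a](S) ⋈[a=f] R) → 1

== RESULT ==
a | w | f | c
6 | q | 6 | 6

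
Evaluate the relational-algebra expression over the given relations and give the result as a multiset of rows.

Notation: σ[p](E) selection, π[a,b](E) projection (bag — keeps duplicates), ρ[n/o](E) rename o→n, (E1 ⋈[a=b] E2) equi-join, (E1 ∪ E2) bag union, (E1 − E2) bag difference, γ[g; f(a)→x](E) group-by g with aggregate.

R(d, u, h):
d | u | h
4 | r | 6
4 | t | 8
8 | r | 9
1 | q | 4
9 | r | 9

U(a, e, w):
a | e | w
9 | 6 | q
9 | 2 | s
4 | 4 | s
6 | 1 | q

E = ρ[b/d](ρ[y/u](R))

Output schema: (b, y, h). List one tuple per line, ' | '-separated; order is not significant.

Row counts bottom-up:
  R → 5
  ρ[y/u](R) → 5
  ρ[b/d](ρ[y/u](R)) → 5

== RESULT ==
b | y | h
1 | q | 4
4 | r | 6
4 | t | 8
8 | r | 9
9 | r | 9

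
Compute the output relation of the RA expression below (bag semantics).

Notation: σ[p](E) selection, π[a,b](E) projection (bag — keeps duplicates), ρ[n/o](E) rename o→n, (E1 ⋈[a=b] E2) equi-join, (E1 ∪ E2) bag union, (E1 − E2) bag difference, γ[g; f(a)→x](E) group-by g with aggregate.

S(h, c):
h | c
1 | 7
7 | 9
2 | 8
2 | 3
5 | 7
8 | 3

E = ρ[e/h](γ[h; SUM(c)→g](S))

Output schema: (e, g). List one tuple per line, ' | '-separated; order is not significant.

Stepwise |·|:
  S → 6
  γ[h; SUM(c)→g](S) → 5
  ρ[e/h](γ[h; SUM(c)→g](S)) → 5

== RESULT ==
e | g
1 | 7
2 | 11
5 | 7
7 | 9
8 | 3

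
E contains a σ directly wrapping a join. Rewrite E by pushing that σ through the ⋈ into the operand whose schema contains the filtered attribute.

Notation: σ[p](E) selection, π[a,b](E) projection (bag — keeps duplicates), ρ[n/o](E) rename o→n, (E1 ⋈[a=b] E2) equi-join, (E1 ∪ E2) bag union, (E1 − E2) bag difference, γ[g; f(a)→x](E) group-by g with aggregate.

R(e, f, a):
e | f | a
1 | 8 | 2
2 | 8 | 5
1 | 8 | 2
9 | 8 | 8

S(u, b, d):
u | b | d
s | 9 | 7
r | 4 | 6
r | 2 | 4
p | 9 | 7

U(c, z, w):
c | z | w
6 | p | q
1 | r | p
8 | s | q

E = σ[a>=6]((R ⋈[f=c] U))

σ filters on a, owned by the left side.
E' = (σ[a>=6](R) ⋈[f=c] U)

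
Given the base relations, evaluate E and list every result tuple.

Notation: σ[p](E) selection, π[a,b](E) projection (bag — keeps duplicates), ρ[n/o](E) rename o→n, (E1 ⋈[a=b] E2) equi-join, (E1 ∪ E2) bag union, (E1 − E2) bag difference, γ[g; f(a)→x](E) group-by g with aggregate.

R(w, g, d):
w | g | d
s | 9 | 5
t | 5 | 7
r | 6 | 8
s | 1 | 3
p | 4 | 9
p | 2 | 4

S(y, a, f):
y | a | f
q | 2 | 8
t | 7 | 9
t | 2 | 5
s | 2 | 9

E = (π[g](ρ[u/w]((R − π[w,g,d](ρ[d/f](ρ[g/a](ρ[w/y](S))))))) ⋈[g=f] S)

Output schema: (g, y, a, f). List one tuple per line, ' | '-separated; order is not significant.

Per-node cardinality:
  R → 6
  S → 4
  ρ[w/y](S) → 4
  ρ[g/a](ρ[w/y](S)) → 4
  ρ[d/f](ρ[g/a](ρ[w/y](S))) → 4
  π[w,g,d](ρ[d/f](ρ[g/a](ρ[w/y](S)))) → 4
  (R − π[w,g,d](ρ[d/f](ρ[g/a](ρ[w/y](S))))) → 6
  ρ[u/w]((R − π[w,g,d](ρ[d/f](ρ[g/a](ρ[w/y](S)))))) → 6
  π[g](ρ[u/w]((R − π[w,g,d](ρ[d/f](ρ[g/a](ρ[w/y](S))))))) → 6
  S → 4
  (π[g](ρ[u/w]((R − π[w,g,d](ρ[d/f](ρ[g/a](ρ[w/y](S))))))) ⋈[g=f] S) → 3

== RESULT ==
g | y | a | f
5 | t | 2 | 5
9 | s | 2 | 9
9 | t | 7 | 9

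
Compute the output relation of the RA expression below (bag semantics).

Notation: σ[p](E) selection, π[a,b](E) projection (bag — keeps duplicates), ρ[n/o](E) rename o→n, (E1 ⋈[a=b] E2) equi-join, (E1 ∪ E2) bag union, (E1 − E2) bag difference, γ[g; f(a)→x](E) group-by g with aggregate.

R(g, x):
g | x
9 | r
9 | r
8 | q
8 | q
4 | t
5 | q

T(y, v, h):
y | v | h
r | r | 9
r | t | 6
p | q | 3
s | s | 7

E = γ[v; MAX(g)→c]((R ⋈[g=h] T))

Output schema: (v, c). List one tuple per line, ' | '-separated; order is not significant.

Subexpression sizes:
  R → 6
  T → 4
  (R ⋈[g=h] T) → 2
  γ[v; MAX(g)→c]((R ⋈[g=h] T)) → 1

== RESULT ==
v | c
r | 9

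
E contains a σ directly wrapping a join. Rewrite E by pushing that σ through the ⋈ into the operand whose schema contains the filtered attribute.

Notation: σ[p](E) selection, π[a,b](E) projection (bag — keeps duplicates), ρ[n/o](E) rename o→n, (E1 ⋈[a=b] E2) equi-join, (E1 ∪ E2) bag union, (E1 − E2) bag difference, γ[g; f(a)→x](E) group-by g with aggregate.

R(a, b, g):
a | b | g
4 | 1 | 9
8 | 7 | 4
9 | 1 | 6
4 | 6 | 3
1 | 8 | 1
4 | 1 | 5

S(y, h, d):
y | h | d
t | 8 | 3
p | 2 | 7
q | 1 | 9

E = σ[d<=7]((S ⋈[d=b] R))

σ filters on d, owned by the left side.
E' = (σ[d<=7](S) ⋈[d=b] R)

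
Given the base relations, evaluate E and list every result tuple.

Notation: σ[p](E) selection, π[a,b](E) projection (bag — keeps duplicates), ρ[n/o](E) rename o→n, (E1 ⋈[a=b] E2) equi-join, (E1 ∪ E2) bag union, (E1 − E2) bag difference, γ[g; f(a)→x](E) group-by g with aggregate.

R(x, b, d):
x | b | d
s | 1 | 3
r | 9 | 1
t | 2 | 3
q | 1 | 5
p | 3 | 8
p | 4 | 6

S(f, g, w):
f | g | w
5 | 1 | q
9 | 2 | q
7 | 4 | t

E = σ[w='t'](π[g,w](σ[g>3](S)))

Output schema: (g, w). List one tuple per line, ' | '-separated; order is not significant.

Stepwise |·|:
  S → 3
  σ[g>3](S) → 1
  π[g,w](σ[g>3](S)) → 1
  σ[w='t'](π[g,w](σ[g>3](S))) → 1

== RESULT ==
g | w
4 | t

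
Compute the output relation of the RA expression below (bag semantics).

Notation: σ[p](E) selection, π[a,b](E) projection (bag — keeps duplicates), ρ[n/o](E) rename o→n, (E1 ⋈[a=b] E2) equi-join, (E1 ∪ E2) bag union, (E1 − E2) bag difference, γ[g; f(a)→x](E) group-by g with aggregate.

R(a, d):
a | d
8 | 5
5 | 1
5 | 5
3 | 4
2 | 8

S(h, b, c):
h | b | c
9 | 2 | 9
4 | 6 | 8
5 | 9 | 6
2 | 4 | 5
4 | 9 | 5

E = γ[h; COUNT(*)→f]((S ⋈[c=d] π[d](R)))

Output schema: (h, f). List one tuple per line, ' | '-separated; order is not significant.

Row counts bottom-up:
  S → 5
  R → 5
  π[d](R) → 5
  (S ⋈[c=d] π[d](R)) → 5
  γ[h; COUNT(*)→f]((S ⋈[c=d] π[d](R))) → 2

== RESULT ==
h | f
2 | 2
4 | 3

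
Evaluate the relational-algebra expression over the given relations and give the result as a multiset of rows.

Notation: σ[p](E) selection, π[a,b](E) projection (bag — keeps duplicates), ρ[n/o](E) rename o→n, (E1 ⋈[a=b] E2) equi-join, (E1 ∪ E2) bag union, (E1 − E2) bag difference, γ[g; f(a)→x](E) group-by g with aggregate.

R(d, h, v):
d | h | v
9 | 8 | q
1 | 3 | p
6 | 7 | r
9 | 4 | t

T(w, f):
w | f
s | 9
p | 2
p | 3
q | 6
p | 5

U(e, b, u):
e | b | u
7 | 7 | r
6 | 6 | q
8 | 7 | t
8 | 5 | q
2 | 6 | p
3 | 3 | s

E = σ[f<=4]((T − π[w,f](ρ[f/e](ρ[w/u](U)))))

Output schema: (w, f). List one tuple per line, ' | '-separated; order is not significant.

Stepwise |·|:
  T → 5
  U → 6
  ρ[w/u](U) → 6
  ρ[f/e](ρ[w/u](U)) → 6
  π[w,f](ρ[f/e](ρ[w/u](U))) → 6
  (T − π[w,f](ρ[f/e](ρ[w/u](U)))) → 3
  σ[f<=4]((T − π[w,f](ρ[f/e](ρ[w/u](U))))) → 1

== RESULT ==
w | f
p | 3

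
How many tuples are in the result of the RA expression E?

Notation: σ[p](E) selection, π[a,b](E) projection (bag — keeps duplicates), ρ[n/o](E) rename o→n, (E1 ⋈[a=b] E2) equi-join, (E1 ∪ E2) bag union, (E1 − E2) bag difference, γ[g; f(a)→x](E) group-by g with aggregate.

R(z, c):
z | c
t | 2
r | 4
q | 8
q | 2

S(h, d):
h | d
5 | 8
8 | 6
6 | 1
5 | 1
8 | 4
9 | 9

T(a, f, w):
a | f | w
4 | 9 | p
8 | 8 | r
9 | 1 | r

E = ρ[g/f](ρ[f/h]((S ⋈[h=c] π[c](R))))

Subexpression sizes:
  S → 6
  R → 4
  π[c](R) → 4
  (S ⋈[h=c] π[c](R)) → 2
  ρ[f/h]((S ⋈[h=c] π[c](R))) → 2
  ρ[g/f](ρ[f/h]((S ⋈[h=c] π[c](R)))) → 2

|E| = 2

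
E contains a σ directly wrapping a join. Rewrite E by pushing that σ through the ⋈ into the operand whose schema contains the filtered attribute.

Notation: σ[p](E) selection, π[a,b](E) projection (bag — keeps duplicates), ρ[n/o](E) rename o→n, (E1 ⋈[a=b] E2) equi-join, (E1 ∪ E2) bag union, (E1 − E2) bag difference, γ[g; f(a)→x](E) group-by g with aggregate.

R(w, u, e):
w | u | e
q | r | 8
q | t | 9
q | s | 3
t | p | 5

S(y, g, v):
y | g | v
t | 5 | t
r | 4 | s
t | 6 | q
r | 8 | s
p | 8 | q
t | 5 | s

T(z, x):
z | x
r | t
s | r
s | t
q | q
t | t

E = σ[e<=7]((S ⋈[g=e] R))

σ filters on e, owned by the right side.
E' = (S ⋈[g=e] σ[e<=7](R))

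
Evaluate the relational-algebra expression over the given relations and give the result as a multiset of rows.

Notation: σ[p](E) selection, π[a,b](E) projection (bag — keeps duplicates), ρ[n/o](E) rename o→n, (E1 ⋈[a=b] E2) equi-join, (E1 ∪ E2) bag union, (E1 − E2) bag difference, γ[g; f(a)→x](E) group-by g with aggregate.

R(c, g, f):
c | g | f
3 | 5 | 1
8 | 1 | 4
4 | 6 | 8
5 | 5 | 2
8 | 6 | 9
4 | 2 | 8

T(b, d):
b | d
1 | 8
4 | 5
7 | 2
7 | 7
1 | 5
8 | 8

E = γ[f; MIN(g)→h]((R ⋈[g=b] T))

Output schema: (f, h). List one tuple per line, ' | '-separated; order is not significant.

Stepwise |·|:
  R → 6
  T → 6
  (R ⋈[g=b] T) → 2
  γ[f; MIN(g)→h]((R ⋈[g=b] T)) → 1

== RESULT ==
f | h
4 | 1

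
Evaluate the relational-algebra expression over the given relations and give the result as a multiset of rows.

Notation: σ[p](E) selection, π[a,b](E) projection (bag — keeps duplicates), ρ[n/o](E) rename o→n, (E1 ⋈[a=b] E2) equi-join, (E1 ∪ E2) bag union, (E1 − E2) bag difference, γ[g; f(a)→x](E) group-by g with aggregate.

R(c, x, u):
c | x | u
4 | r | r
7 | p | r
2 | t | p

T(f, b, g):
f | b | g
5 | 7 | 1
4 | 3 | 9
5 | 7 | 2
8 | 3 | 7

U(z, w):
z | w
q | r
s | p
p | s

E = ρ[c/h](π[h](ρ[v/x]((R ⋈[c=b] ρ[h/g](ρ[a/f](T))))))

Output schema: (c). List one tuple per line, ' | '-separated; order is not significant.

Subexpression sizes:
  R → 3
  T → 4
  ρ[a/f](T) → 4
  ρ[h/g](ρ[a/f](T)) → 4
  (R ⋈[c=b] ρ[h/g](ρ[a/f](T))) → 2
  ρ[v/x]((R ⋈[c=b] ρ[h/g](ρ[a/f](T)))) → 2
  π[h](ρ[v/x]((R ⋈[c=b] ρ[h/g](ρ[a/f](T))))) → 2
  ρ[c/h](π[h](ρ[v/x]((R ⋈[c=b] ρ[h/g](ρ[a/f](T)))))) → 2

== RESULT ==
c
1
2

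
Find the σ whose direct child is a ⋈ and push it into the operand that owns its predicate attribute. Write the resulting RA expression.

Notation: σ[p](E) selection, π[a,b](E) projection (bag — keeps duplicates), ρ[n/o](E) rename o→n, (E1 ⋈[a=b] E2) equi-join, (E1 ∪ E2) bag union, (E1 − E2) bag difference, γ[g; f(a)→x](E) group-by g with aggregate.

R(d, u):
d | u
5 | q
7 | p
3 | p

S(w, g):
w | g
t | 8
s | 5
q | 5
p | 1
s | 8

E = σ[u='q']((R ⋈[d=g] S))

σ filters on u, owned by the left side.
E' = (σ[u='q'](R) ⋈[d=g] S)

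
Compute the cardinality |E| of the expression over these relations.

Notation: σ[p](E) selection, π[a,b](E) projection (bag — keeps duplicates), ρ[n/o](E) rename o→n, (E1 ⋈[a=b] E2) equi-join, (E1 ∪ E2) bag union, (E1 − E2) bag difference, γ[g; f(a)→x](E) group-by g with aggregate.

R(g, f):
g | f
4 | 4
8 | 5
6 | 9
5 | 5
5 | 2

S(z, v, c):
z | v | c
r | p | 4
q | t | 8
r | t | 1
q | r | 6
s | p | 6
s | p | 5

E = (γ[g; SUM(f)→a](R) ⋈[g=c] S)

Row counts bottom-up:
  R → 5
  γ[g; SUM(f)→a](R) → 4
  S → 6
  (γ[g; SUM(f)→a](R) ⋈[g=c] S) → 5

|E| = 5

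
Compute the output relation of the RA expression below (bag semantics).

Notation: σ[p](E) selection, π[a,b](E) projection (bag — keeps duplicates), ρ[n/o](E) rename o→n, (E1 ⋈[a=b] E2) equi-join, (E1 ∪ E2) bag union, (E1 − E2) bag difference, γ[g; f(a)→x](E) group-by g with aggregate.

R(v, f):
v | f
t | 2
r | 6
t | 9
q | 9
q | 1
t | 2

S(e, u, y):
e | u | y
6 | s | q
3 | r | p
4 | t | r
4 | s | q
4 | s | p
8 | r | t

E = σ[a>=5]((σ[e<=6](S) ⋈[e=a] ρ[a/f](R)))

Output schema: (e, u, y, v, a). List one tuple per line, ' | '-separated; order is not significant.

Stepwise |·|:
  S → 6
  σ[e<=6](S) → 5
  R → 6
  ρ[a/f](R) → 6
  (σ[e<=6](S) ⋈[e=a] ρ[a/f](R)) → 1
  σ[a>=5]((σ[e<=6](S) ⋈[e=a] ρ[a/f](R))) → 1

== RESULT ==
e | u | y | v | a
6 | s | q | r | 6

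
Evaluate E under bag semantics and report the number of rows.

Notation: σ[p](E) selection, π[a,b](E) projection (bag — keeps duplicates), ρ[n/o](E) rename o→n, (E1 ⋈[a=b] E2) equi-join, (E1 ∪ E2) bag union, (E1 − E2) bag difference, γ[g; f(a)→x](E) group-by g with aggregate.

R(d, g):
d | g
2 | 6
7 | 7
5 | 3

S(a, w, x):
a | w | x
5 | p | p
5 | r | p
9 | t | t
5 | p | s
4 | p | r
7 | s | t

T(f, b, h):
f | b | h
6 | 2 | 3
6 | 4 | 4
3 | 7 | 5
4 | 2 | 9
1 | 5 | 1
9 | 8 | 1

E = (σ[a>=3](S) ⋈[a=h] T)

Subexpression sizes:
  S → 6
  σ[a>=3](S) → 6
  T → 6
  (σ[a>=3](S) ⋈[a=h] T) → 5

|E| = 5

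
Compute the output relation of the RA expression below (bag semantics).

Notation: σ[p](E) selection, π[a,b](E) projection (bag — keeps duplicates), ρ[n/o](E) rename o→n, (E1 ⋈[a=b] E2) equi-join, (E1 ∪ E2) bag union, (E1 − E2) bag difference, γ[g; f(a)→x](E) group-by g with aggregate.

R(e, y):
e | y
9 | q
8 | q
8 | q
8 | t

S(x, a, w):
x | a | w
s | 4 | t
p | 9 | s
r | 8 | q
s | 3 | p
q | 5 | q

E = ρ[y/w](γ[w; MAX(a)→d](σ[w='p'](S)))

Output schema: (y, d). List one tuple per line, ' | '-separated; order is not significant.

Subexpression sizes:
  S → 5
  σ[w='p'](S) → 1
  γ[w; MAX(a)→d](σ[w='p'](S)) → 1
  ρ[y/w](γ[w; MAX(a)→d](σ[w='p'](S))) → 1

== RESULT ==
y | d
p | 3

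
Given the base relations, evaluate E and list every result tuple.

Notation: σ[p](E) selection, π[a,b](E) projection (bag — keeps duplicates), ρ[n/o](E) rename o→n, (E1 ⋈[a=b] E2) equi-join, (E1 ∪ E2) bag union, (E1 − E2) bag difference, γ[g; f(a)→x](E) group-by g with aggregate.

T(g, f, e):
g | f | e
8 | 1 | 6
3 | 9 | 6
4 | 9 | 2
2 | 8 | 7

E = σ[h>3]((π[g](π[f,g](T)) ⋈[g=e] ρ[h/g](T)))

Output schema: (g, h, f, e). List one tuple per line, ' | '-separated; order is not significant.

Row counts bottom-up:
  T → 4
  π[f,g](T) → 4
  π[g](π[f,g](T)) → 4
  T → 4
  ρ[h/g](T) → 4
  (π[g](π[f,g](T)) ⋈[g=e] ρ[h/g](T)) → 1
  σ[h>3]((π[g](π[f,g](T)) ⋈[g=e] ρ[h/g](T))) → 1

== RESULT ==
g | h | f | e
2 | 4 | 9 | 2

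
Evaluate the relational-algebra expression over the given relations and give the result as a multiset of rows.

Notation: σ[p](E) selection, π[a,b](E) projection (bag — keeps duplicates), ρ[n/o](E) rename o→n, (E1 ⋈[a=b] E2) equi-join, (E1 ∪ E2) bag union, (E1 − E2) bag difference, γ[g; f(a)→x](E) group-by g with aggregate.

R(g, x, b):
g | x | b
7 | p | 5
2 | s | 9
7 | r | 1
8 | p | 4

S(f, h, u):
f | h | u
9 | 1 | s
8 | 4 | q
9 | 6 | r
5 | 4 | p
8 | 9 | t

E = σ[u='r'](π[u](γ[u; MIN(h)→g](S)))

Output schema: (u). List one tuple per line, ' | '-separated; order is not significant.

Row counts bottom-up:
  S → 5
  γ[u; MIN(h)→g](S) → 5
  π[u](γ[u; MIN(h)→g](S)) → 5
  σ[u='r'](π[u](γ[u; MIN(h)→g](S))) → 1

== RESULT ==
u
r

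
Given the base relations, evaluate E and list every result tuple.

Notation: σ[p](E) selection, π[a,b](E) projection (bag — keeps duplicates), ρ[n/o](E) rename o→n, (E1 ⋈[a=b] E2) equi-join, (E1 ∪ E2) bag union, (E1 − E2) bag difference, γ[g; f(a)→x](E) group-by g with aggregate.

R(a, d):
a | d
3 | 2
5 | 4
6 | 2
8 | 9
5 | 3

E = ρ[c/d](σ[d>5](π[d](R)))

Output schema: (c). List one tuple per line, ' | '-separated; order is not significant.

Stepwise |·|:
  R → 5
  π[d](R) → 5
  σ[d>5](π[d](R)) → 1
  ρ[c/d](σ[d>5](π[d](R))) → 1

== RESULT ==
c
9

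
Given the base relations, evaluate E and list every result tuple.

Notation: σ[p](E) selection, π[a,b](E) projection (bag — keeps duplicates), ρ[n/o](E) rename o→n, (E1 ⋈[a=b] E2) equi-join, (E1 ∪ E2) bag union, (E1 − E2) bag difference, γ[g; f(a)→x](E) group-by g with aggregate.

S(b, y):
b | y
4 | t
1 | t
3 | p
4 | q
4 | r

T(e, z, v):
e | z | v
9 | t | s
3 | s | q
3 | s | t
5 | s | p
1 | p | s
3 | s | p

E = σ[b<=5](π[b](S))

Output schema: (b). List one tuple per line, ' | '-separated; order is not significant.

Per-node cardinality:
  S → 5
  π[b](S) → 5
  σ[b<=5](π[b](S)) → 5

== RESULT ==
b
1
3
4
4
4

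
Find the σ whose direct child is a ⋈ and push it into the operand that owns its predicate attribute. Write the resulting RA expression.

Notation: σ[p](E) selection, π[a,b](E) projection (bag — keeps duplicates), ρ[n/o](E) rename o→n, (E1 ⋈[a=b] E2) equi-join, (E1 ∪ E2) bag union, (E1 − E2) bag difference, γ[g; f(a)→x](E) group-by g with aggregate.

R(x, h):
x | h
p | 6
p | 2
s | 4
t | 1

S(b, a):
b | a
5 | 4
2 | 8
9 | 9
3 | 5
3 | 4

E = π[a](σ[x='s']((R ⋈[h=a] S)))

σ filters on x, owned by the left side.
E' = π[a]((σ[x='s'](R) ⋈[h=a] S))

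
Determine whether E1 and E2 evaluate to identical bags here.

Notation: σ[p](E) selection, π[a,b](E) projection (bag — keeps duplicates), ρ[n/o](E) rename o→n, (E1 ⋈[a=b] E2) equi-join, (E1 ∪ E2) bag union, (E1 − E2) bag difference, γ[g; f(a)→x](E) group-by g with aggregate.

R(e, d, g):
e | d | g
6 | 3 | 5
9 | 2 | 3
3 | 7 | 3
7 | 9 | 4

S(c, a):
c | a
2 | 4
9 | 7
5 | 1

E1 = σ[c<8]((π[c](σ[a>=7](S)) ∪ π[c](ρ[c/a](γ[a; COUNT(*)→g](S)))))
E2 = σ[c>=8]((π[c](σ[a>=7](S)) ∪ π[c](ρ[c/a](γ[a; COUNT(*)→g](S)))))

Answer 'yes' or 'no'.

E1 row counts bottom-up:
  S → 3
  σ[a>=7](S) → 1
  π[c](σ[a>=7](S)) → 1
  S → 3
  γ[a; COUNT(*)→g](S) → 3
  ρ[c/a](γ[a; COUNT(*)→g](S)) → 3
  π[c](ρ[c/a](γ[a; COUNT(*)→g](S))) → 3
  (π[c](σ[a>=7](S)) ∪ π[c](ρ[c/a](γ[a; COUNT(*)→g](S)))) → 4
  σ[c<8]((π[c](σ[a>=7](S)) ∪ π[c](ρ[c/a](γ[a; COUNT(*)→g](S))))) → 3
E2 row counts bottom-up:
  S → 3
  σ[a>=7](S) → 1
  π[c](σ[a>=7](S)) → 1
  S → 3
  γ[a; COUNT(*)→g](S) → 3
  ρ[c/a](γ[a; COUNT(*)→g](S)) → 3
  π[c](ρ[c/a](γ[a; COUNT(*)→g](S))) → 3
  (π[c](σ[a>=7](S)) ∪ π[c](ρ[c/a](γ[a; COUNT(*)→g](S)))) → 4
  σ[c>=8]((π[c](σ[a>=7](S)) ∪ π[c](ρ[c/a](γ[a; COUNT(*)→g](S))))) → 1

E1 result:
c
1
4
7
E2 result:
c
9
Witness: (1,) appears 1× in E1 but 0× in E2.

no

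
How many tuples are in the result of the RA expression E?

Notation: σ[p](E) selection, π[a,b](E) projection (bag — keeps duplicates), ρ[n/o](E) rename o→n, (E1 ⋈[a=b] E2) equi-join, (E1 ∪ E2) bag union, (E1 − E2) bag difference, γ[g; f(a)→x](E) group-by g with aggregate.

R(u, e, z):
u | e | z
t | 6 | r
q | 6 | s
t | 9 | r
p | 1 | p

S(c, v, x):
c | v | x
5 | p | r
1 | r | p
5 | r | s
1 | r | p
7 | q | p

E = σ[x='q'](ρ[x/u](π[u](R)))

Stepwise |·|:
  R → 4
  π[u](R) → 4
  ρ[x/u](π[u](R)) → 4
  σ[x='q'](ρ[x/u](π[u](R))) → 1

|E| = 1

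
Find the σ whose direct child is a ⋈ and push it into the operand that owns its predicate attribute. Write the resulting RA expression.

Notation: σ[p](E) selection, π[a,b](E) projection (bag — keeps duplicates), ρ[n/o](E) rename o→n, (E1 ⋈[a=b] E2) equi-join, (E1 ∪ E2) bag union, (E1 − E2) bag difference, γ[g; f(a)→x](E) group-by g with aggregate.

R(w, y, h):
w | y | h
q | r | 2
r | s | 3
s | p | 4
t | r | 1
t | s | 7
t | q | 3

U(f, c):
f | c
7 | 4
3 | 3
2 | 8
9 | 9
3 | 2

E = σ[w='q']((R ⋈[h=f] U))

σ filters on w, owned by the left side.
E' = (σ[w='q'](R) ⋈[h=f] U)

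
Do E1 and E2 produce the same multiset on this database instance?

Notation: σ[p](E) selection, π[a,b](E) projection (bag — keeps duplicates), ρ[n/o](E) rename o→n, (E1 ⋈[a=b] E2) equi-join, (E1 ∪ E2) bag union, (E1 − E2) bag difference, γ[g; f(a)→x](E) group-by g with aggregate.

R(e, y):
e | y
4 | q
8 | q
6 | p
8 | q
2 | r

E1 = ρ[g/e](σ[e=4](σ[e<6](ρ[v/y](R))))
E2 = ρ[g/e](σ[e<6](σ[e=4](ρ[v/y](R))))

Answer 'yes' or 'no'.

E1 subexpression sizes:
  R → 5
  ρ[v/y](R) → 5
  σ[e<6](ρ[v/y](R)) → 2
  σ[e=4](σ[e<6](ρ[v/y](R))) → 1
  ρ[g/e](σ[e=4](σ[e<6](ρ[v/y](R)))) → 1
E2 subexpression sizes:
  R → 5
  ρ[v/y](R) → 5
  σ[e=4](ρ[v/y](R)) → 1
  σ[e<6](σ[e=4](ρ[v/y](R))) → 1
  ρ[g/e](σ[e<6](σ[e=4](ρ[v/y](R)))) → 1

E1 and E2 produce the same multiset:
g | v
4 | q

yes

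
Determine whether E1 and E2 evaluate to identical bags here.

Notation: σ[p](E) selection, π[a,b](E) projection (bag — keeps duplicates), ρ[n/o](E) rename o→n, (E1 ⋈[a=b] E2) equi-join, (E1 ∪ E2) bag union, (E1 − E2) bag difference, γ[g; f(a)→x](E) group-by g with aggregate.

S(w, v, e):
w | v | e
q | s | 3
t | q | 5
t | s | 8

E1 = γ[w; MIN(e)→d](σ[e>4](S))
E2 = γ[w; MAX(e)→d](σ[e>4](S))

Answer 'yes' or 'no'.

E1 per-node cardinality:
  S → 3
  σ[e>4](S) → 2
  γ[w; MIN(e)→d](σ[e>4](S)) → 1
E2 per-node cardinality:
  S → 3
  σ[e>4](S) → 2
  γ[w; MAX(e)→d](σ[e>4](S)) → 1

E1 result:
w | d
t | 5
E2 result:
w | d
t | 8
Witness: ('t', 8) appears 0× in E1 but 1× in E2.

no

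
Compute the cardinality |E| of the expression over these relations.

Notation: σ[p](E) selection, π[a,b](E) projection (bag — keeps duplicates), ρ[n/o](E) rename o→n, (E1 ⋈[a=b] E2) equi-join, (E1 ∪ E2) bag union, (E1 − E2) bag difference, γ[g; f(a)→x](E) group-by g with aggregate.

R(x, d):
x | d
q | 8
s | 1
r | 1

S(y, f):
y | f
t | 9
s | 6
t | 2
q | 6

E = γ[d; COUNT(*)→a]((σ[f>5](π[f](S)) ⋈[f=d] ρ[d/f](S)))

Stepwise |·|:
  S → 4
  π[f](S) → 4
  σ[f>5](π[f](S)) → 3
  S → 4
  ρ[d/f](S) → 4
  (σ[f>5](π[f](S)) ⋈[f=d] ρ[d/f](S)) → 5
  γ[d; COUNT(*)→a]((σ[f>5](π[f](S)) ⋈[f=d] ρ[d/f](S))) → 2

|E| = 2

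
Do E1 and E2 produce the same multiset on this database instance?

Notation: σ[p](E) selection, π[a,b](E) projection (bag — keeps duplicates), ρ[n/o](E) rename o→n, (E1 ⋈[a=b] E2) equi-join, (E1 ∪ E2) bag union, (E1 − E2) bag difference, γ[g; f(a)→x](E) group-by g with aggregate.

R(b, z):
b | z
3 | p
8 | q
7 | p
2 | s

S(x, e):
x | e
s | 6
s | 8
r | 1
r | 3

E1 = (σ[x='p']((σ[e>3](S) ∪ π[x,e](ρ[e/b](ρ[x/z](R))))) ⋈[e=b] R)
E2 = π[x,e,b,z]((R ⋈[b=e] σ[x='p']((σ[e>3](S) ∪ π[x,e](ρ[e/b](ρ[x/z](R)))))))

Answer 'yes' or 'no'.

E1 row counts bottom-up:
  S → 4
  σ[e>3](S) → 2
  R → 4
  ρ[x/z](R) → 4
  ρ[e/b](ρ[x/z](R)) → 4
  π[x,e](ρ[e/b](ρ[x/z](R))) → 4
  (σ[e>3](S) ∪ π[x,e](ρ[e/b](ρ[x/z](R)))) → 6
  σ[x='p']((σ[e>3](S) ∪ π[x,e](ρ[e/b](ρ[x/z](R))))) → 2
  R → 4
  (σ[x='p']((σ[e>3](S) ∪ π[x,e](ρ[e/b](ρ[x/z](R))))) ⋈[e=b] R) → 2
E2 row counts bottom-up:
  R → 4
  S → 4
  σ[e>3](S) → 2
  R → 4
  ρ[x/z](R) → 4
  ρ[e/b](ρ[x/z](R)) → 4
  π[x,e](ρ[e/b](ρ[x/z](R))) → 4
  (σ[e>3](S) ∪ π[x,e](ρ[e/b](ρ[x/z](R)))) → 6
  σ[x='p']((σ[e>3](S) ∪ π[x,e](ρ[e/b](ρ[x/z](R))))) → 2
  (R ⋈[b=e] σ[x='p']((σ[e>3](S) ∪ π[x,e](ρ[e/b](ρ[x/z](R)))))) → 2
  π[x,e,b,z]((R ⋈[b=e] σ[x='p']((σ[e>3](S) ∪ π[x,e](ρ[e/b](ρ[x/z](R))))))) → 2

E1 and E2 produce the same multiset:
x | e | b | z
p | 3 | 3 | p
p | 7 | 7 | p

yes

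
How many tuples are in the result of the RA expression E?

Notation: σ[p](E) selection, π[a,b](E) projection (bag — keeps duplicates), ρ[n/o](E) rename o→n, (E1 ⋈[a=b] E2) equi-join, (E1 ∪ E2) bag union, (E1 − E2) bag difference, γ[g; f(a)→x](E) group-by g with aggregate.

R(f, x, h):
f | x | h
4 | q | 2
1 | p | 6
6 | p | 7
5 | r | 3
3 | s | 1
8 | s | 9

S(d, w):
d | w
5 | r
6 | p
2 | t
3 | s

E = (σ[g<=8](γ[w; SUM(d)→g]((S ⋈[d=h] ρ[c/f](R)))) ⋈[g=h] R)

Stepwise |·|:
  S → 4
  R → 6
  ρ[c/f](R) → 6
  (S ⋈[d=h] ρ[c/f](R)) → 3
  γ[w; SUM(d)→g]((S ⋈[d=h] ρ[c/f](R))) → 3
  σ[g<=8](γ[w; SUM(d)→g]((S ⋈[d=h] ρ[c/f](R)))) → 3
  R → 6
  (σ[g<=8](γ[w; SUM(d)→g]((S ⋈[d=h] ρ[c/f](R)))) ⋈[g=h] R) → 3

|E| = 3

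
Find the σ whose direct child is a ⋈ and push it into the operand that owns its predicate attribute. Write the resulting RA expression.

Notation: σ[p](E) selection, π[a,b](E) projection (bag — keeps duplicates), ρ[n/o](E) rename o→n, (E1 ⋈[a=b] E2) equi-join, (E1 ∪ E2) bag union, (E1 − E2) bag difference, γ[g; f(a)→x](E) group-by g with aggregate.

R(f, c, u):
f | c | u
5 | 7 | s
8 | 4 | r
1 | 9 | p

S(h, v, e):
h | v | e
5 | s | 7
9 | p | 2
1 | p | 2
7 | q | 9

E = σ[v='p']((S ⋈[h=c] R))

σ filters on v, owned by the left side.
E' = (σ[v='p'](S) ⋈[h=c] R)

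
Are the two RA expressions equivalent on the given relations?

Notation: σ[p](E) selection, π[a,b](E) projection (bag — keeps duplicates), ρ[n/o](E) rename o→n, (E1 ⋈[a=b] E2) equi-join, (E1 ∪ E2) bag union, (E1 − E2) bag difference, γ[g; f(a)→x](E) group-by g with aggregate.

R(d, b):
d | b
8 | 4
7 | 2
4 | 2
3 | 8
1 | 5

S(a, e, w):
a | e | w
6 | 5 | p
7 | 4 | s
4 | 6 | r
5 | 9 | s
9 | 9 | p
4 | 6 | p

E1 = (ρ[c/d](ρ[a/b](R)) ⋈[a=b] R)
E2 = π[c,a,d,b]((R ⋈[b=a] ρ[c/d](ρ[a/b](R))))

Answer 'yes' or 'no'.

E1 per-node cardinality:
  R → 5
  ρ[a/b](R) → 5
  ρ[c/d](ρ[a/b](R)) → 5
  R → 5
  (ρ[c/d](ρ[a/b](R)) ⋈[a=b] R) → 7
E2 per-node cardinality:
  R → 5
  R → 5
  ρ[a/b](R) → 5
  ρ[c/d](ρ[a/b](R)) → 5
  (R ⋈[b=a] ρ[c/d](ρ[a/b](R))) → 7
  π[c,a,d,b]((R ⋈[b=a] ρ[c/d](ρ[a/b](R)))) → 7

E1 and E2 produce the same multiset:
c | a | d | b
1 | 5 | 1 | 5
3 | 8 | 3 | 8
4 | 2 | 4 | 2
4 | 2 | 7 | 2
7 | 2 | 4 | 2
7 | 2 | 7 | 2
8 | 4 | 8 | 4

yes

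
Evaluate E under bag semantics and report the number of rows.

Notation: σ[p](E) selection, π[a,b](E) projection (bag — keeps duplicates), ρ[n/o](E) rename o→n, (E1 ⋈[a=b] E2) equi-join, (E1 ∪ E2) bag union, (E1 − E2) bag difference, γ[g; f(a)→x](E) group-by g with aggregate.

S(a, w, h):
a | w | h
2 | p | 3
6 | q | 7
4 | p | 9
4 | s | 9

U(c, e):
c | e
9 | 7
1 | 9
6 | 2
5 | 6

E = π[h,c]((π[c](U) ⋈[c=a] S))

Row counts bottom-up:
  U → 4
  π[c](U) → 4
  S → 4
  (π[c](U) ⋈[c=a] S) → 1
  π[h,c]((π[c](U) ⋈[c=a] S)) → 1

|E| = 1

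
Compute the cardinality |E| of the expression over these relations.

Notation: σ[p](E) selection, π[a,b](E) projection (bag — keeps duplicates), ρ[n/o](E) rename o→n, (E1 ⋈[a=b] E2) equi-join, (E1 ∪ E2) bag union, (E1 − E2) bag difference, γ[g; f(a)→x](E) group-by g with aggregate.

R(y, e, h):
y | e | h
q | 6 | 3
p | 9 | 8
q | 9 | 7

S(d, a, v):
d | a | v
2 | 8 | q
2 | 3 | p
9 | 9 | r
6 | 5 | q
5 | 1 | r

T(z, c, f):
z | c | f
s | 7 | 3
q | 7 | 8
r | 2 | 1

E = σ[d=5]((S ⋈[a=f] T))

Subexpression sizes:
  S → 5
  T → 3
  (S ⋈[a=f] T) → 3
  σ[d=5]((S ⋈[a=f] T)) → 1

|E| = 1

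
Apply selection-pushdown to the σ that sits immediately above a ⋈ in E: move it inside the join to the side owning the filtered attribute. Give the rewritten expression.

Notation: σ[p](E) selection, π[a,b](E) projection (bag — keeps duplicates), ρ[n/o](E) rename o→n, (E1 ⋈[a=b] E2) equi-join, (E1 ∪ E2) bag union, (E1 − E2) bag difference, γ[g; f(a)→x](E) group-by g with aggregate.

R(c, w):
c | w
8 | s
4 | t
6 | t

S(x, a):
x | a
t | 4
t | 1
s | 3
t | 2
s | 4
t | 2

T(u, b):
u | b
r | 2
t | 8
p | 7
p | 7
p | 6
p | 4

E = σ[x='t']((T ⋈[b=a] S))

σ filters on x, owned by the right side.
E' = (T ⋈[b=a] σ[x='t'](S))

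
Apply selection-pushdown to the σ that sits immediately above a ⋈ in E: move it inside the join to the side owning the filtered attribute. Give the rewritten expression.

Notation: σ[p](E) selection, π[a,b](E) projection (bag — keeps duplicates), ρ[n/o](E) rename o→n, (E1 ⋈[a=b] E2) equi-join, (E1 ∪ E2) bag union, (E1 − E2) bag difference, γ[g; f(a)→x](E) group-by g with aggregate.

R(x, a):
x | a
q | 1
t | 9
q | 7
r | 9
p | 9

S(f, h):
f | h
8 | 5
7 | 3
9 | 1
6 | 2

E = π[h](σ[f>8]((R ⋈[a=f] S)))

σ filters on f, owned by the right side.
E' = π[h]((R ⋈[a=f] σ[f>8](S)))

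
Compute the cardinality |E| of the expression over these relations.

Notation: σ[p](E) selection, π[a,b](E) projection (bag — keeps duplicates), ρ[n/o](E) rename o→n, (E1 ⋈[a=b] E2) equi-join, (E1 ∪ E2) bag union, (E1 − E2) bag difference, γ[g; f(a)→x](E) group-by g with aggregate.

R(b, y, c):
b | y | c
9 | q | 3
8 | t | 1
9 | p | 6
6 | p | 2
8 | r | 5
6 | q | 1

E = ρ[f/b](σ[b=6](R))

Per-node cardinality:
  R → 6
  σ[b=6](R) → 2
  ρ[f/b](σ[b=6](R)) → 2

|E| = 2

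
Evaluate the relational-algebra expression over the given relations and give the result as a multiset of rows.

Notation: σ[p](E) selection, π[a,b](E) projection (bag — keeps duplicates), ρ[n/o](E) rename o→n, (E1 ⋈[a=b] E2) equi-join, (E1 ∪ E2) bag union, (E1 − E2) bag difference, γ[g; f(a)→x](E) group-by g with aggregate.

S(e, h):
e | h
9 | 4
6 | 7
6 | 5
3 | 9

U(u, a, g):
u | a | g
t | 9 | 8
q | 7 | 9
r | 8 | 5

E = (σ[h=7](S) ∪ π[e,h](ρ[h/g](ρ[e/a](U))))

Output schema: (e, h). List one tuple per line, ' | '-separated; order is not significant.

Row counts bottom-up:
  S → 4
  σ[h=7](S) → 1
  U → 3
  ρ[e/a](U) → 3
  ρ[h/g](ρ[e/a](U)) → 3
  π[e,h](ρ[h/g](ρ[e/a](U))) → 3
  (σ[h=7](S) ∪ π[e,h](ρ[h/g](ρ[e/a](U)))) → 4

== RESULT ==
e | h
6 | 7
7 | 9
8 | 5
9 | 8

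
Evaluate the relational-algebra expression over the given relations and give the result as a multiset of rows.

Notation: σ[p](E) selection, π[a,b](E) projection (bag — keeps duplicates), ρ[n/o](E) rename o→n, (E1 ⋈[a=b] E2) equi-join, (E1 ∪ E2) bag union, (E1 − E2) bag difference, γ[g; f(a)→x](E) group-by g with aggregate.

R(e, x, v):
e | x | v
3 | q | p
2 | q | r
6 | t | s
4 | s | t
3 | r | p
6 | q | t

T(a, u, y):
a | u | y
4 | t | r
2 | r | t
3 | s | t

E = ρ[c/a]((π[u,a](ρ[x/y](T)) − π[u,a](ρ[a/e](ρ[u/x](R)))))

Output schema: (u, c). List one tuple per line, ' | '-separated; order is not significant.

Subexpression sizes:
  T → 3
  ρ[x/y](T) → 3
  π[u,a](ρ[x/y](T)) → 3
  R → 6
  ρ[u/x](R) → 6
  ρ[a/e](ρ[u/x](R)) → 6
  π[u,a](ρ[a/e](ρ[u/x](R))) → 6
  (π[u,a](ρ[x/y](T)) − π[u,a](ρ[a/e](ρ[u/x](R)))) → 3
  ρ[c/a]((π[u,a](ρ[x/y](T)) − π[u,a](ρ[a/e](ρ[u/x](R))))) → 3

== RESULT ==
u | c
r | 2
s | 3
t | 4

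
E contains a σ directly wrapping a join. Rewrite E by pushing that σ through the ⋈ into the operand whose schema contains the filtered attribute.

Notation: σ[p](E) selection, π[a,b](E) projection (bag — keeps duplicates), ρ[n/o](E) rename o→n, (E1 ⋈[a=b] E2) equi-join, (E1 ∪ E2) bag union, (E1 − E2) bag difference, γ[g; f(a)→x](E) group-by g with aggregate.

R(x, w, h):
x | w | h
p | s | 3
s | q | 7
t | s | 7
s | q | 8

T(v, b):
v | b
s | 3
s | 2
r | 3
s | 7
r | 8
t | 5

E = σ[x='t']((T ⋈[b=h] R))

σ filters on x, owned by the right side.
E' = (T ⋈[b=h] σ[x='t'](R))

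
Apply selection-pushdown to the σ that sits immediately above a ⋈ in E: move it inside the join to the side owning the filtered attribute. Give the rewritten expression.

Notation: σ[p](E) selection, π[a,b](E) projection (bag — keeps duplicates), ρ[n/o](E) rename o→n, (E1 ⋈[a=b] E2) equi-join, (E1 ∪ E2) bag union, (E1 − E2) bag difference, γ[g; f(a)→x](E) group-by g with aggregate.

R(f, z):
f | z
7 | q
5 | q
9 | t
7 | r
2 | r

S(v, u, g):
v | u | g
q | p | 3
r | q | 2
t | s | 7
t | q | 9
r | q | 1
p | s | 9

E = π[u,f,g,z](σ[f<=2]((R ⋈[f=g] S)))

σ filters on f, owned by the left side.
E' = π[u,f,g,z]((σ[f<=2](R) ⋈[f=g] S))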